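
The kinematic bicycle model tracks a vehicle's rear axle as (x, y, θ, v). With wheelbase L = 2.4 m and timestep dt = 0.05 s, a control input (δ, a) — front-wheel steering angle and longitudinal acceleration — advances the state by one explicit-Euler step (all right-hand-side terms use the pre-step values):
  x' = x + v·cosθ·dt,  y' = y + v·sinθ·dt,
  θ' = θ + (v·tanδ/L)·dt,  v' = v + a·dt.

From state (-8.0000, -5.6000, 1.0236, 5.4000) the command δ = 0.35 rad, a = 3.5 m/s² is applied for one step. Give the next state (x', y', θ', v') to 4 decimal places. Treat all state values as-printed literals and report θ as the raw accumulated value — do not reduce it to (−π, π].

x' = -8.0000 + 5.4000·cos(1.0236)·0.05 = -7.8595
y' = -5.6000 + 5.4000·sin(1.0236)·0.05 = -5.3694
θ' = 1.0236 + (5.4000/2.4)·tan(0.35)·0.05 = 1.0647
v' = 5.4000 + 3.5000·0.05 = 5.5750

(-7.8595, -5.3694, 1.0647, 5.5750)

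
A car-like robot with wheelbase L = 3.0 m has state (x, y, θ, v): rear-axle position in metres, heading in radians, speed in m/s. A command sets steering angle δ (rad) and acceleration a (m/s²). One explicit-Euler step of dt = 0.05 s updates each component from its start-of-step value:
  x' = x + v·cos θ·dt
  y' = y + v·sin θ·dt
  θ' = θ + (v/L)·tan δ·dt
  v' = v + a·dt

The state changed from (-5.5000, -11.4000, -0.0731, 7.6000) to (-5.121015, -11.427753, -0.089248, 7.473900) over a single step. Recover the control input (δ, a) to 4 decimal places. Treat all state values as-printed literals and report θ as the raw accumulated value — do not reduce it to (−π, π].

a = (v'−v)/dt = (-0.126100)/0.05 = -2.5220
Δθ = θ'−θ = -0.016148;  (v·dt/L) = 7.6000·0.05/3.0 = 0.126667
tan δ = Δθ·L/(v·dt) = -0.127484  →  δ = -0.1268

δ = -0.1268, a = -2.5220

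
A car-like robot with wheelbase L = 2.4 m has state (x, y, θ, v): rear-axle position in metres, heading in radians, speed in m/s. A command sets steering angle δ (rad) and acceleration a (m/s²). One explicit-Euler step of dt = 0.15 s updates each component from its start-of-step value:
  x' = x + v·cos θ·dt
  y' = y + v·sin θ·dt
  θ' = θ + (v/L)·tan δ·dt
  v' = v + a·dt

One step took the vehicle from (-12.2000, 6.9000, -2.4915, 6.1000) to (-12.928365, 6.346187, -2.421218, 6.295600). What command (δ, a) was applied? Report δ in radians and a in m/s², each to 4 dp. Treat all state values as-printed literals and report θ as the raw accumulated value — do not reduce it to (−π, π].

δ = 0.1823, a = 1.3040

a = (v'−v)/dt = (0.195600)/0.15 = 1.3040
Δθ = θ'−θ = 0.070282;  (v·dt/L) = 6.1000·0.15/2.4 = 0.381250
tan δ = Δθ·L/(v·dt) = 0.184346  →  δ = 0.1823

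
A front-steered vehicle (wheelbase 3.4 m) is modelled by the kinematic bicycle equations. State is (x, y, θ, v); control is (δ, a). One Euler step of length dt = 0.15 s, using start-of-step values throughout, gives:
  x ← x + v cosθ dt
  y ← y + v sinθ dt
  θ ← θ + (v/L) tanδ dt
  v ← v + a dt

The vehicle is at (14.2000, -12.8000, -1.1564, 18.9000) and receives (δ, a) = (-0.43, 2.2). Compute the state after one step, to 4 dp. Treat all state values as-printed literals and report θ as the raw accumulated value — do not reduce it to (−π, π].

(15.3415, -15.3950, -1.5388, 19.2300)

x' = 14.2000 + 18.9000·cos(-1.1564)·0.15 = 15.3415
y' = -12.8000 + 18.9000·sin(-1.1564)·0.15 = -15.3950
θ' = -1.1564 + (18.9000/3.4)·tan(-0.43)·0.15 = -1.5388
v' = 18.9000 + 2.2000·0.15 = 19.2300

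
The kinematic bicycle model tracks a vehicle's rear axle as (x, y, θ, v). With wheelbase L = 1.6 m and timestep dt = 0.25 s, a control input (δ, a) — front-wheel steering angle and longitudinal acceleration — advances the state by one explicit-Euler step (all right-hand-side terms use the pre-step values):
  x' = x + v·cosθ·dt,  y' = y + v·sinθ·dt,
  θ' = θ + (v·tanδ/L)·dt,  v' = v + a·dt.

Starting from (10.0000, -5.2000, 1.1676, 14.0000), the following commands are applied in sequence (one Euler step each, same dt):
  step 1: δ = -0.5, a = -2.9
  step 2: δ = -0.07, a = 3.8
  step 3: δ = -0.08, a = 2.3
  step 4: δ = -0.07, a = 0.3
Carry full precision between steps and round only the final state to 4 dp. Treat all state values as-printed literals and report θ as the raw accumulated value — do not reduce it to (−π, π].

after step 1 (δ=-0.5, a=-2.9): (11.373261, -1.980659, -0.027437, 13.275000)
after step 2 (δ=-0.07, a=3.8): (14.690762, -2.071704, -0.172870, 14.225000)
after step 3 (δ=-0.08, a=2.3): (18.194007, -2.683414, -0.351062, 14.800000)
after step 4 (δ=-0.07, a=0.3): (21.668336, -3.955828, -0.513202, 14.875000)

(21.6683, -3.9558, -0.5132, 14.8750)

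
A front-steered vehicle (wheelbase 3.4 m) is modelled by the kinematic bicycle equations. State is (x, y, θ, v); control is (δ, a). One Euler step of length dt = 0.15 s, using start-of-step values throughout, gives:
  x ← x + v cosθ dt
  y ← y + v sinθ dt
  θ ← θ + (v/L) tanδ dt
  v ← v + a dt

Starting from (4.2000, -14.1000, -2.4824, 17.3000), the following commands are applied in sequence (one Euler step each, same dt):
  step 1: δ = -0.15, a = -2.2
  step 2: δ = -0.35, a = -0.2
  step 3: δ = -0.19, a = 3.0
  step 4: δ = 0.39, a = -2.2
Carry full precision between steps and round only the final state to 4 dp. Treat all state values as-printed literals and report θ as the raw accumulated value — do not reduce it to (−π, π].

(-5.0657, -18.0155, -2.6994, 17.0600)

after step 1 (δ=-0.15, a=-2.2): (2.148686, -15.689383, -2.597752, 16.970000)
after step 2 (δ=-0.35, a=-0.2): (-0.029568, -17.006492, -2.871040, 16.940000)
after step 3 (δ=-0.19, a=3.0): (-2.478135, -17.685610, -3.014771, 17.390000)
after step 4 (δ=0.39, a=-2.2): (-5.065686, -18.015539, -2.699407, 17.060000)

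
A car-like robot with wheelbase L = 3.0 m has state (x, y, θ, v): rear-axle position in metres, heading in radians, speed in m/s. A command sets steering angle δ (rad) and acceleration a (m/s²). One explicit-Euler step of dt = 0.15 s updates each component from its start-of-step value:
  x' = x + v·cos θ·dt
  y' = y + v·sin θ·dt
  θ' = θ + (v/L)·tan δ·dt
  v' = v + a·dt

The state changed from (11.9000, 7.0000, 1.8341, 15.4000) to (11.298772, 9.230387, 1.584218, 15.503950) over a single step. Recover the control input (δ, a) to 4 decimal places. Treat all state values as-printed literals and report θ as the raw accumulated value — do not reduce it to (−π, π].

δ = -0.3138, a = 0.6930

a = (v'−v)/dt = (0.103950)/0.15 = 0.6930
Δθ = θ'−θ = -0.249882;  (v·dt/L) = 15.4000·0.15/3.0 = 0.770000
tan δ = Δθ·L/(v·dt) = -0.324522  →  δ = -0.3138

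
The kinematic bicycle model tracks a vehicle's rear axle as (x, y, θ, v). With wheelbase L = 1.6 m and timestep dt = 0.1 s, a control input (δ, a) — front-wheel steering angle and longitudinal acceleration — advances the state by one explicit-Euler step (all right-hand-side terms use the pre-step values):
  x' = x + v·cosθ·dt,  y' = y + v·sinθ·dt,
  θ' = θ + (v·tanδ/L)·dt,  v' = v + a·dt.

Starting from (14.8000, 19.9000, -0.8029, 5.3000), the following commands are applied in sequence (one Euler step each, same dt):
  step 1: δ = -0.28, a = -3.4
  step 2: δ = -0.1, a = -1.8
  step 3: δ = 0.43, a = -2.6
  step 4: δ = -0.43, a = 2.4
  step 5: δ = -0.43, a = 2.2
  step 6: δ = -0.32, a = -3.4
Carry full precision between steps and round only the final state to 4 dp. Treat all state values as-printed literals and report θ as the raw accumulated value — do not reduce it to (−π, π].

(16.6126, 17.6128, -1.1614, 4.6400)

after step 1 (δ=-0.28, a=-3.4): (15.168150, 19.518732, -0.898152, 4.960000)
after step 2 (δ=-0.1, a=-1.8): (15.477186, 19.130772, -0.929256, 4.780000)
after step 3 (δ=0.43, a=-2.6): (15.763236, 18.747811, -0.792243, 4.520000)
after step 4 (δ=-0.43, a=2.4): (16.080653, 18.426018, -0.921804, 4.760000)
after step 5 (δ=-0.43, a=2.2): (16.368340, 18.046792, -1.058243, 4.980000)
after step 6 (δ=-0.32, a=-3.4): (16.612561, 17.612788, -1.161388, 4.640000)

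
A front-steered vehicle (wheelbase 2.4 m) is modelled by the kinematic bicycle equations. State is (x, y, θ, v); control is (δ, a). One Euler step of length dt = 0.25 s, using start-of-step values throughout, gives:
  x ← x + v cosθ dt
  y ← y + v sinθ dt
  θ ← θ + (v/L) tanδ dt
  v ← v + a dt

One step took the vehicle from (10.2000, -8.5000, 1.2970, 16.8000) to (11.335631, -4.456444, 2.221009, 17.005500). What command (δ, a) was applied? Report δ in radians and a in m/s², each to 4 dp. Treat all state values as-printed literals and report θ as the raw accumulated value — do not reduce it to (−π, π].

a = (v'−v)/dt = (0.205500)/0.25 = 0.8220
Δθ = θ'−θ = 0.924009;  (v·dt/L) = 16.8000·0.25/2.4 = 1.750000
tan δ = Δθ·L/(v·dt) = 0.528005  →  δ = 0.4858

δ = 0.4858, a = 0.8220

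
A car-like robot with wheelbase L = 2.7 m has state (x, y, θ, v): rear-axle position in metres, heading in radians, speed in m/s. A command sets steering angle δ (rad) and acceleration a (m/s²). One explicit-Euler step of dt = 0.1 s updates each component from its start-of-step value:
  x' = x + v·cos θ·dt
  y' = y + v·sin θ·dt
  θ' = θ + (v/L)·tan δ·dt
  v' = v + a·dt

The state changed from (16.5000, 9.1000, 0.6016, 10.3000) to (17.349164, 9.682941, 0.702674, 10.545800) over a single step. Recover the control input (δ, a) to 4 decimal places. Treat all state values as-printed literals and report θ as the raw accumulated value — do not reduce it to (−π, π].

δ = 0.2590, a = 2.4580

a = (v'−v)/dt = (0.245800)/0.1 = 2.4580
Δθ = θ'−θ = 0.101074;  (v·dt/L) = 10.3000·0.1/2.7 = 0.381481
tan δ = Δθ·L/(v·dt) = 0.264951  →  δ = 0.2590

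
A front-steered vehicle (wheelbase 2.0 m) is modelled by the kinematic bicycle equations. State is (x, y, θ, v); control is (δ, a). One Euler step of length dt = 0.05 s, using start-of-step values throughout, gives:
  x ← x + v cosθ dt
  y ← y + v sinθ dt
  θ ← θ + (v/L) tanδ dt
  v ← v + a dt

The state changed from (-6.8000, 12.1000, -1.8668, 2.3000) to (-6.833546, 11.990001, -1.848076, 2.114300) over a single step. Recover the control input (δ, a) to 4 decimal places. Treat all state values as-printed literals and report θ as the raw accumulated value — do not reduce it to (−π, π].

δ = 0.3148, a = -3.7140

a = (v'−v)/dt = (-0.185700)/0.05 = -3.7140
Δθ = θ'−θ = 0.018724;  (v·dt/L) = 2.3000·0.05/2.0 = 0.057500
tan δ = Δθ·L/(v·dt) = 0.325635  →  δ = 0.3148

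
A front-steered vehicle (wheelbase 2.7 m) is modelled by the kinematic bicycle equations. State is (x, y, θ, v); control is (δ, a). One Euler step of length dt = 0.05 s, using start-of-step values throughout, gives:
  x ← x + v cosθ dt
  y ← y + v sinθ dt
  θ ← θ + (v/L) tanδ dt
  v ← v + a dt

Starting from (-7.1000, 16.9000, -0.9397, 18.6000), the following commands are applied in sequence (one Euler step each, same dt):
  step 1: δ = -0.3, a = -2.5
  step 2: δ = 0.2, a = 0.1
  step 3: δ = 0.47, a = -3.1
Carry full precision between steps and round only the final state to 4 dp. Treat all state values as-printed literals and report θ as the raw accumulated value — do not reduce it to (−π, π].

after step 1 (δ=-0.3, a=-2.5): (-6.551272, 16.149136, -1.046249, 18.475000)
after step 2 (δ=0.2, a=0.1): (-6.088638, 15.349583, -0.976896, 18.480000)
after step 3 (δ=0.47, a=-3.1): (-5.571570, 14.583805, -0.803059, 18.325000)

(-5.5716, 14.5838, -0.8031, 18.3250)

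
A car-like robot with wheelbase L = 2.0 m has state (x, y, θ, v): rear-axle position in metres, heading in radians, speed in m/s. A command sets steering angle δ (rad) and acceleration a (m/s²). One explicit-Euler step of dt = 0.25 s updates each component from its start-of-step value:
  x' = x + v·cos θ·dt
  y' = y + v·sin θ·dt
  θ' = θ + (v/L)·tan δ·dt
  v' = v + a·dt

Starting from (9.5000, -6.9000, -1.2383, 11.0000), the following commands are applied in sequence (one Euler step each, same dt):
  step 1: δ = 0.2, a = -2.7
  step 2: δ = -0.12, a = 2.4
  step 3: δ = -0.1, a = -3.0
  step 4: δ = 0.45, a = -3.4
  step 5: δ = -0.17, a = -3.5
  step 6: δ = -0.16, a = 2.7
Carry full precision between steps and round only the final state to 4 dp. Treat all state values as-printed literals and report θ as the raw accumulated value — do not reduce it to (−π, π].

after step 1 (δ=0.2, a=-2.7): (10.397610, -9.499384, -0.959574, 10.325000)
after step 2 (δ=-0.12, a=2.4): (11.878910, -11.613291, -1.115196, 10.925000)
after step 3 (δ=-0.1, a=-3.0): (13.080663, -14.065946, -1.252216, 10.175000)
after step 4 (δ=0.45, a=-3.4): (13.877413, -16.481697, -0.637830, 9.325000)
after step 5 (δ=-0.17, a=-3.5): (15.750315, -17.869848, -0.837918, 8.450000)
after step 6 (δ=-0.16, a=2.7): (17.163603, -19.439967, -1.008375, 9.125000)

(17.1636, -19.4400, -1.0084, 9.1250)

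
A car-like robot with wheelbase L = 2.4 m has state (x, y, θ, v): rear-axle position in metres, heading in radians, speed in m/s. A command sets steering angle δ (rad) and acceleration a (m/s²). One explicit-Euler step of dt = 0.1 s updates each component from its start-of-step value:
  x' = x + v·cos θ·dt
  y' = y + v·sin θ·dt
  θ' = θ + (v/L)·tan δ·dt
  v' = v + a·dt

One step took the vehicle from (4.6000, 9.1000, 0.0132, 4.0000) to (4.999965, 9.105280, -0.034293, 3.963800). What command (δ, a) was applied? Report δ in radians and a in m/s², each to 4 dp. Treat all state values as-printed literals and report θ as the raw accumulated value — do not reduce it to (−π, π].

a = (v'−v)/dt = (-0.036200)/0.1 = -0.3620
Δθ = θ'−θ = -0.047493;  (v·dt/L) = 4.0000·0.1/2.4 = 0.166667
tan δ = Δθ·L/(v·dt) = -0.284958  →  δ = -0.2776

δ = -0.2776, a = -0.3620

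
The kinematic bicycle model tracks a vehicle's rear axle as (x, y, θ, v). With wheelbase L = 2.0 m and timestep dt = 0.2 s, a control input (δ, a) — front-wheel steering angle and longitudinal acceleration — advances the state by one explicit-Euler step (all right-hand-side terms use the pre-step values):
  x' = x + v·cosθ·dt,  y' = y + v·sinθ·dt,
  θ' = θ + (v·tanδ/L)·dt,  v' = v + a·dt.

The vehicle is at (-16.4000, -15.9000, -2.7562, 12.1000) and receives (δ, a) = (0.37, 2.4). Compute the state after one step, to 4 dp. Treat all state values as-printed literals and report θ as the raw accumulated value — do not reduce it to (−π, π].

x' = -16.4000 + 12.1000·cos(-2.7562)·0.2 = -18.6425
y' = -15.9000 + 12.1000·sin(-2.7562)·0.2 = -16.8097
θ' = -2.7562 + (12.1000/2.0)·tan(0.37)·0.2 = -2.2869
v' = 12.1000 + 2.4000·0.2 = 12.5800

(-18.6425, -16.8097, -2.2869, 12.5800)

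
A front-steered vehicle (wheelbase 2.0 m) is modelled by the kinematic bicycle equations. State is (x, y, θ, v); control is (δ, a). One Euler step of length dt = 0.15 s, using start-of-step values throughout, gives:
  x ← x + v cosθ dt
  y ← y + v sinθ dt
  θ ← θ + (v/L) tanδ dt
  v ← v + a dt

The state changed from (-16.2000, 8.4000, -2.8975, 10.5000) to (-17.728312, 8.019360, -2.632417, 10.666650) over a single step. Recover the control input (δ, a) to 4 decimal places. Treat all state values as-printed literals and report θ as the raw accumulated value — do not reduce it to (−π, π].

a = (v'−v)/dt = (0.166650)/0.15 = 1.1110
Δθ = θ'−θ = 0.265083;  (v·dt/L) = 10.5000·0.15/2.0 = 0.787500
tan δ = Δθ·L/(v·dt) = 0.336613  →  δ = 0.3247

δ = 0.3247, a = 1.1110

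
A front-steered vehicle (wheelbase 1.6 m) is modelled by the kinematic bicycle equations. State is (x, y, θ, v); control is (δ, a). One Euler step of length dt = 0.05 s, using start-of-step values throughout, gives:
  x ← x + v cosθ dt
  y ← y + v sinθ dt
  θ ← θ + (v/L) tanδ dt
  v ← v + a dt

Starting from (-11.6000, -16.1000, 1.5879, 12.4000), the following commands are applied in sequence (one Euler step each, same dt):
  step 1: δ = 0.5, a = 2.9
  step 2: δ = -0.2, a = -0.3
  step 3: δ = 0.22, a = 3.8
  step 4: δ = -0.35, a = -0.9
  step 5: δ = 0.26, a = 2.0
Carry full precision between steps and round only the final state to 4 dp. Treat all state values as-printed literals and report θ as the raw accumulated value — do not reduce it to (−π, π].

after step 1 (δ=0.5, a=2.9): (-11.610604, -15.480091, 1.799592, 12.545000)
after step 2 (δ=-0.2, a=-0.3): (-11.752867, -14.869187, 1.720124, 12.530000)
after step 3 (δ=0.22, a=3.8): (-11.846073, -14.249659, 1.807685, 12.720000)
after step 4 (δ=-0.35, a=-0.9): (-11.995329, -13.631420, 1.662586, 12.675000)
after step 5 (δ=0.26, a=2.0): (-12.053419, -13.000338, 1.767955, 12.775000)

(-12.0534, -13.0003, 1.7680, 12.7750)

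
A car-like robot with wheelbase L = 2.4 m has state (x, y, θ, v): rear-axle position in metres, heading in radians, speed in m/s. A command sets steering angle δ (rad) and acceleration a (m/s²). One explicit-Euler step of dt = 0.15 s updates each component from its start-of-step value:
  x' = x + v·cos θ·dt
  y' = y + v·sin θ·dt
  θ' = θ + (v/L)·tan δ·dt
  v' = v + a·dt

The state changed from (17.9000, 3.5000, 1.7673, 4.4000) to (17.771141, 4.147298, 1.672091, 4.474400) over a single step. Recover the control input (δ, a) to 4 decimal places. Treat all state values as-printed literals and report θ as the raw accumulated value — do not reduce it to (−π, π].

a = (v'−v)/dt = (0.074400)/0.15 = 0.4960
Δθ = θ'−θ = -0.095209;  (v·dt/L) = 4.4000·0.15/2.4 = 0.275000
tan δ = Δθ·L/(v·dt) = -0.346215  →  δ = -0.3333

δ = -0.3333, a = 0.4960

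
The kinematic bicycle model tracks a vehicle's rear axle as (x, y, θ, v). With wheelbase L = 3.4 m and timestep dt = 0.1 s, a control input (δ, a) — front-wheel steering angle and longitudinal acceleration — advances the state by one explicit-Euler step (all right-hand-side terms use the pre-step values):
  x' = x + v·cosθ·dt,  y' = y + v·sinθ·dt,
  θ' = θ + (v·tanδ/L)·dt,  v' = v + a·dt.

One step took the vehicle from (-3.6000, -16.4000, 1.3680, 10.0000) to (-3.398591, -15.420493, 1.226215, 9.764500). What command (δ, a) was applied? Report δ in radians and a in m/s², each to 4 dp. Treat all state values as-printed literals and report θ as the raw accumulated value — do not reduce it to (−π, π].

δ = -0.4492, a = -2.3550

a = (v'−v)/dt = (-0.235500)/0.1 = -2.3550
Δθ = θ'−θ = -0.141785;  (v·dt/L) = 10.0000·0.1/3.4 = 0.294118
tan δ = Δθ·L/(v·dt) = -0.482069  →  δ = -0.4492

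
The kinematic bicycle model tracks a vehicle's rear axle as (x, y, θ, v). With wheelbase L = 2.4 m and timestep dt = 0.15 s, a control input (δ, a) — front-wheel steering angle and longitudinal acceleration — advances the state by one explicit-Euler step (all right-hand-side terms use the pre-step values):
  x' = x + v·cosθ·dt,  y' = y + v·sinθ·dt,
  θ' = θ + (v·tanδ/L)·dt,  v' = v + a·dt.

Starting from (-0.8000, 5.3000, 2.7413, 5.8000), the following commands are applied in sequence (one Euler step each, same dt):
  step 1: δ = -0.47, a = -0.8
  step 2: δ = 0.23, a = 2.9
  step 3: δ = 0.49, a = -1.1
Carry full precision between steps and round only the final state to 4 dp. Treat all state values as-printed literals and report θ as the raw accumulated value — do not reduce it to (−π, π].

(-3.1162, 6.5499, 2.8441, 5.9500)

after step 1 (δ=-0.47, a=-0.8): (-1.601224, 5.639028, 2.557162, 5.680000)
after step 2 (δ=0.23, a=2.9): (-2.311814, 6.109098, 2.640283, 6.115000)
after step 3 (δ=0.49, a=-1.1): (-3.116201, 6.549904, 2.844138, 5.950000)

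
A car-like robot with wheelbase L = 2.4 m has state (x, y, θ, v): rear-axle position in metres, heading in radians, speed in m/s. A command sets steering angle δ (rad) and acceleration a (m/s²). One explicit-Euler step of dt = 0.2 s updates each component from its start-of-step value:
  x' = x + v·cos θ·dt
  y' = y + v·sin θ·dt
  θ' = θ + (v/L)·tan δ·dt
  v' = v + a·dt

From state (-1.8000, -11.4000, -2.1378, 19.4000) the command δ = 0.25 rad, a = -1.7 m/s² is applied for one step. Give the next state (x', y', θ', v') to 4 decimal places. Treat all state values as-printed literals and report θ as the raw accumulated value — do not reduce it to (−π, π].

x' = -1.8000 + 19.4000·cos(-2.1378)·0.2 = -3.8840
y' = -11.4000 + 19.4000·sin(-2.1378)·0.2 = -14.6728
θ' = -2.1378 + (19.4000/2.4)·tan(0.25)·0.2 = -1.7250
v' = 19.4000 − 1.7000·0.2 = 19.0600

(-3.8840, -14.6728, -1.7250, 19.0600)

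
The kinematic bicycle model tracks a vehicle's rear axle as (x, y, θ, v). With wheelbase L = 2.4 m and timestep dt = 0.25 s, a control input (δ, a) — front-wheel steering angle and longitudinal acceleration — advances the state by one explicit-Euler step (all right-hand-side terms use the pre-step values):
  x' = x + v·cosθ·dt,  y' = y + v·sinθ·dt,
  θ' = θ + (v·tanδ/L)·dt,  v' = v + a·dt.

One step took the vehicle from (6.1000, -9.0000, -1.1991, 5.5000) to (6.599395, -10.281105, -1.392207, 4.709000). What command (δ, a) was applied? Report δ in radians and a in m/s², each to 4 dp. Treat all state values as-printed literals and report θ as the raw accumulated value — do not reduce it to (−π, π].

a = (v'−v)/dt = (-0.791000)/0.25 = -3.1640
Δθ = θ'−θ = -0.193107;  (v·dt/L) = 5.5000·0.25/2.4 = 0.572917
tan δ = Δθ·L/(v·dt) = -0.337059  →  δ = -0.3251

δ = -0.3251, a = -3.1640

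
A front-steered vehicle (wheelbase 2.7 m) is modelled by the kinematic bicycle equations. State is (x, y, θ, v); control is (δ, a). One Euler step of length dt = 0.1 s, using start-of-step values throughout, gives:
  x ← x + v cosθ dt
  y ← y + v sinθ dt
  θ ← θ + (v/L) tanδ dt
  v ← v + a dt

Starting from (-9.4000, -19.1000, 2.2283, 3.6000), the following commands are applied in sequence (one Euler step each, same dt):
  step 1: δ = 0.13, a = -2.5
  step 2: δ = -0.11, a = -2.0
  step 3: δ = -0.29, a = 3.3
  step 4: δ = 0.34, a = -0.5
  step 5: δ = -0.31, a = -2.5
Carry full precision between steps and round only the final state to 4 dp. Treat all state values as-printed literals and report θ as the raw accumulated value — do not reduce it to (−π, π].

after step 1 (δ=0.13, a=-2.5): (-9.620011, -18.815053, 2.245732, 3.350000)
after step 2 (δ=-0.11, a=-2.0): (-9.829335, -18.553502, 2.232028, 3.150000)
after step 3 (δ=-0.29, a=3.3): (-10.022773, -18.304893, 2.197213, 3.480000)
after step 4 (δ=0.34, a=-0.5): (-10.226787, -18.022967, 2.242806, 3.430000)
after step 5 (δ=-0.31, a=-2.5): (-10.440325, -17.754544, 2.202113, 3.180000)

(-10.4403, -17.7545, 2.2021, 3.1800)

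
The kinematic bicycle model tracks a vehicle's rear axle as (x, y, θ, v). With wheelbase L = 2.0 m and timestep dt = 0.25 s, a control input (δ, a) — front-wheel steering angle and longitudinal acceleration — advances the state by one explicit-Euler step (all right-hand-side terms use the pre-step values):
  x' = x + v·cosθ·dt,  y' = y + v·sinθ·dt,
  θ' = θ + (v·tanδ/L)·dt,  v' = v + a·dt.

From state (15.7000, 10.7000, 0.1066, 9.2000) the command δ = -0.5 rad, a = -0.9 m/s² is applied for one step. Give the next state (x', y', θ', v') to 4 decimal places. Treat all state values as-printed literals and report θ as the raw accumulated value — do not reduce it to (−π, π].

(17.9869, 10.9447, -0.5216, 8.9750)

x' = 15.7000 + 9.2000·cos(0.1066)·0.25 = 17.9869
y' = 10.7000 + 9.2000·sin(0.1066)·0.25 = 10.9447
θ' = 0.1066 + (9.2000/2.0)·tan(-0.5)·0.25 = -0.5216
v' = 9.2000 − 0.9000·0.25 = 8.9750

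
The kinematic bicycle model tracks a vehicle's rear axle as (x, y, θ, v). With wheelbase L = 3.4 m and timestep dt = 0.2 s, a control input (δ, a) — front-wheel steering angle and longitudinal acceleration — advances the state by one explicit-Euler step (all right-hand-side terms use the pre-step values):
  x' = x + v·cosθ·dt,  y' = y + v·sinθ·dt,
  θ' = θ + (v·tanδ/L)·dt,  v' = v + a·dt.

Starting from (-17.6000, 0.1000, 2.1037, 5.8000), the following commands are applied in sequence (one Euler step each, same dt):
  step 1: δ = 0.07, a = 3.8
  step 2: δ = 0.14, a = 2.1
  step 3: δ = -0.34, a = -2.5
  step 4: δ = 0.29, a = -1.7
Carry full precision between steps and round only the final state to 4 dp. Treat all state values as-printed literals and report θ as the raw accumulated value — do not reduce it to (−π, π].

(-20.2661, 4.5141, 2.1505, 6.1400)

after step 1 (δ=0.07, a=3.8): (-18.189322, 1.099149, 2.127621, 6.560000)
after step 2 (δ=0.14, a=2.1): (-18.882706, 2.212955, 2.182001, 6.980000)
after step 3 (δ=-0.34, a=-2.5): (-19.683806, 3.356220, 2.036761, 6.480000)
after step 4 (δ=0.29, a=-1.7): (-20.266079, 4.514051, 2.150508, 6.140000)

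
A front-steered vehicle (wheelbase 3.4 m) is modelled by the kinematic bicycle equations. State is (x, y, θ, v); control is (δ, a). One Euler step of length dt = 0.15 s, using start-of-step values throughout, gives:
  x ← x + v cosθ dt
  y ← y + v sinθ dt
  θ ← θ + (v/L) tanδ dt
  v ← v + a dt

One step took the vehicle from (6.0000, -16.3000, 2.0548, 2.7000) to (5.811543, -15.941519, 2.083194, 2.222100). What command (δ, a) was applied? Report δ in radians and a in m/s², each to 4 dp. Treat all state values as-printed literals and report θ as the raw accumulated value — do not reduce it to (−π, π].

δ = 0.2340, a = -3.1860

a = (v'−v)/dt = (-0.477900)/0.15 = -3.1860
Δθ = θ'−θ = 0.028394;  (v·dt/L) = 2.7000·0.15/3.4 = 0.119118
tan δ = Δθ·L/(v·dt) = 0.238369  →  δ = 0.2340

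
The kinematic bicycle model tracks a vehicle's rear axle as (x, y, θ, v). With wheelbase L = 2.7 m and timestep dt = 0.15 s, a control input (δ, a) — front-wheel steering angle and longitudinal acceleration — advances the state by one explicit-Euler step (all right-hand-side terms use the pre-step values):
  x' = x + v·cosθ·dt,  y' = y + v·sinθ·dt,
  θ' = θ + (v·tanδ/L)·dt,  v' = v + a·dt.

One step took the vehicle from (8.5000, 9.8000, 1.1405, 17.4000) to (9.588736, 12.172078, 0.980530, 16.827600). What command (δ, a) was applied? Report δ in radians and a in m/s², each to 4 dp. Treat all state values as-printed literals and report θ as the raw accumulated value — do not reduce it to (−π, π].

δ = -0.1640, a = -3.8160

a = (v'−v)/dt = (-0.572400)/0.15 = -3.8160
Δθ = θ'−θ = -0.159970;  (v·dt/L) = 17.4000·0.15/2.7 = 0.966667
tan δ = Δθ·L/(v·dt) = -0.165486  →  δ = -0.1640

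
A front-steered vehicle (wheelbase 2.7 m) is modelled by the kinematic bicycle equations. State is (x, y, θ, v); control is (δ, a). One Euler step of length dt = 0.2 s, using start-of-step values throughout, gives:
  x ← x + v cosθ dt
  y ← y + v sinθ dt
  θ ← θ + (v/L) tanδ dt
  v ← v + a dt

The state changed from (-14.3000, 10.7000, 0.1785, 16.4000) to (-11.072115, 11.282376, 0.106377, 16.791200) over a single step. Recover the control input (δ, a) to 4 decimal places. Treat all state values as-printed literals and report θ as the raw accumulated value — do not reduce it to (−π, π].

a = (v'−v)/dt = (0.391200)/0.2 = 1.9560
Δθ = θ'−θ = -0.072123;  (v·dt/L) = 16.4000·0.2/2.7 = 1.214815
tan δ = Δθ·L/(v·dt) = -0.059370  →  δ = -0.0593

δ = -0.0593, a = 1.9560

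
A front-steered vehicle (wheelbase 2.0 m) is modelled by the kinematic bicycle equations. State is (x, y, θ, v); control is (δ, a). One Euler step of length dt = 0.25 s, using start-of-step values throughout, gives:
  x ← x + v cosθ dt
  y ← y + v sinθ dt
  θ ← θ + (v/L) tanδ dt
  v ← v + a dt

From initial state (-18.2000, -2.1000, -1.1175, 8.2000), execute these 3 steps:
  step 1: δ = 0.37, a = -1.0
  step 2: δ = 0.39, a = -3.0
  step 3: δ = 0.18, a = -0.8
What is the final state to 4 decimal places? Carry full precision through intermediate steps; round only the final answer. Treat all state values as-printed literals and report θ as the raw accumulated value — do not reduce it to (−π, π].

after step 1 (δ=0.37, a=-1.0): (-17.302241, -3.942967, -0.719940, 7.950000)
after step 2 (δ=0.39, a=-3.0): (-15.807949, -5.253405, -0.311454, 7.200000)
after step 3 (δ=0.18, a=-0.8): (-14.094549, -5.805003, -0.147682, 7.000000)

(-14.0945, -5.8050, -0.1477, 7.0000)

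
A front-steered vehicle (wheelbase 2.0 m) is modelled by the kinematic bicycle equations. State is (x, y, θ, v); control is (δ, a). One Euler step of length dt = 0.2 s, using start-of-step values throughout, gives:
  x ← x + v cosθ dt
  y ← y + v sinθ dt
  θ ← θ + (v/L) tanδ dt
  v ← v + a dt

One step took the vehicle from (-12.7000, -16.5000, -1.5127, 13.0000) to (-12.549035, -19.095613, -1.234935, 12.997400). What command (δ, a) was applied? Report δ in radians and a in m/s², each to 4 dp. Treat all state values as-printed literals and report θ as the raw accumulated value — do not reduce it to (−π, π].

δ = 0.2105, a = -0.0130

a = (v'−v)/dt = (-0.002600)/0.2 = -0.0130
Δθ = θ'−θ = 0.277765;  (v·dt/L) = 13.0000·0.2/2.0 = 1.300000
tan δ = Δθ·L/(v·dt) = 0.213665  →  δ = 0.2105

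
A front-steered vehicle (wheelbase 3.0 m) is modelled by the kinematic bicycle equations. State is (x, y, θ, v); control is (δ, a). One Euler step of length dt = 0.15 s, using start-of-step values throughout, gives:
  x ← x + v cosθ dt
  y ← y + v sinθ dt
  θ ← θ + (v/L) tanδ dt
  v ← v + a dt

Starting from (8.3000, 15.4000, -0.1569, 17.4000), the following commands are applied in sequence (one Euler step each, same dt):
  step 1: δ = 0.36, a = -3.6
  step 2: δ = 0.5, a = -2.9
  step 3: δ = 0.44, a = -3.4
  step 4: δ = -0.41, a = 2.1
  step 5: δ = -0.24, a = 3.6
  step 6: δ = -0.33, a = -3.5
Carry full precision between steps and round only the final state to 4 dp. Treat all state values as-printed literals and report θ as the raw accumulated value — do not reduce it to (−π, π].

(20.7578, 21.5685, 0.1861, 16.2450)

after step 1 (δ=0.36, a=-3.6): (10.877940, 14.992169, 0.170570, 16.860000)
after step 2 (δ=0.5, a=-2.9): (13.370239, 15.421453, 0.631103, 16.425000)
after step 3 (δ=0.44, a=-3.4): (15.359414, 16.875154, 1.017732, 15.915000)
after step 4 (δ=-0.41, a=2.1): (16.613430, 18.906510, 0.671874, 16.230000)
after step 5 (δ=-0.24, a=3.6): (18.518807, 20.421875, 0.473287, 16.770000)
after step 6 (δ=-0.33, a=-3.5): (20.757791, 21.568475, 0.186080, 16.245000)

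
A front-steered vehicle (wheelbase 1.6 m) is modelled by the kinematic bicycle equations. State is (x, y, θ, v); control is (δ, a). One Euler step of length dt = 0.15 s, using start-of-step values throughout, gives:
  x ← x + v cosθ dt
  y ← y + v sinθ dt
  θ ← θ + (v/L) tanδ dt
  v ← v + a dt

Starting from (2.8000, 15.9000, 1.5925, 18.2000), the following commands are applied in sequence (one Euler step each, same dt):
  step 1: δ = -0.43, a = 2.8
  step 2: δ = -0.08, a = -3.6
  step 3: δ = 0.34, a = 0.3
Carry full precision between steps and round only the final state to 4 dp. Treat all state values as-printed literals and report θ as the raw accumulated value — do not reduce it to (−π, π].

after step 1 (δ=-0.43, a=2.8): (2.740754, 18.629357, 0.809978, 18.620000)
after step 2 (δ=-0.08, a=-3.6): (4.666567, 20.652249, 0.670029, 18.080000)
after step 3 (δ=0.34, a=0.3): (6.792243, 22.336425, 1.269613, 18.125000)

(6.7922, 22.3364, 1.2696, 18.1250)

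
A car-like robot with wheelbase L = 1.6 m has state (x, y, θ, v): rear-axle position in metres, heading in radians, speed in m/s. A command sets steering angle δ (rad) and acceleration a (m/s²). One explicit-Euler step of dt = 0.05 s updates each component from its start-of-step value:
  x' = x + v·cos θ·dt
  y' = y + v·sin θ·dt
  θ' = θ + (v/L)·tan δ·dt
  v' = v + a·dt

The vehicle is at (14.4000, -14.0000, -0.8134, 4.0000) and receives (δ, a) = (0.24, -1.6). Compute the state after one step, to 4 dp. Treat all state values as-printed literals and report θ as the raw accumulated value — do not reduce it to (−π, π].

x' = 14.4000 + 4.0000·cos(-0.8134)·0.05 = 14.5374
y' = -14.0000 + 4.0000·sin(-0.8134)·0.05 = -14.1453
θ' = -0.8134 + (4.0000/1.6)·tan(0.24)·0.05 = -0.7828
v' = 4.0000 − 1.6000·0.05 = 3.9200

(14.5374, -14.1453, -0.7828, 3.9200)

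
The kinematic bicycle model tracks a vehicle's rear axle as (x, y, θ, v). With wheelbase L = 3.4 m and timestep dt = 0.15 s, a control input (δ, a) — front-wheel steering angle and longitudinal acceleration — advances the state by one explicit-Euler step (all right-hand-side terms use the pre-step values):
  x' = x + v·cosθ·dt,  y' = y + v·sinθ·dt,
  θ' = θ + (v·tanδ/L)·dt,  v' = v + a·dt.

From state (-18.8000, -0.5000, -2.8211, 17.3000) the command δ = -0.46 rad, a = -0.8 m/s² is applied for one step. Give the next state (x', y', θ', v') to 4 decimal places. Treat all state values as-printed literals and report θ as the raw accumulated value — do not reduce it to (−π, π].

(-21.2629, -1.3175, -3.1992, 17.1800)

x' = -18.8000 + 17.3000·cos(-2.8211)·0.15 = -21.2629
y' = -0.5000 + 17.3000·sin(-2.8211)·0.15 = -1.3175
θ' = -2.8211 + (17.3000/3.4)·tan(-0.46)·0.15 = -3.1992
v' = 17.3000 − 0.8000·0.15 = 17.1800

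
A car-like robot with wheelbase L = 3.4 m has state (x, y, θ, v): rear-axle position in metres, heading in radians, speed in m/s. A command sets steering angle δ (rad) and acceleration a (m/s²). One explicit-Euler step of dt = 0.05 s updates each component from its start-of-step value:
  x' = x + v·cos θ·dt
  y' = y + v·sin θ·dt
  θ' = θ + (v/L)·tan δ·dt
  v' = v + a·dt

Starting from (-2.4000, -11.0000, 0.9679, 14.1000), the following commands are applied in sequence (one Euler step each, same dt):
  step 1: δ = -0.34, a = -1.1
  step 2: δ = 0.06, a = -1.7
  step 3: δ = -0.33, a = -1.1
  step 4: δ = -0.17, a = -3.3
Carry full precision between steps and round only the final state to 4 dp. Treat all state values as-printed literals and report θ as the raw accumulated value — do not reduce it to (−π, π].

(-0.6649, -8.8057, 0.8015, 13.7400)

after step 1 (δ=-0.34, a=-1.1): (-2.000243, -10.419294, 0.894552, 14.045000)
after step 2 (δ=0.06, a=-1.7): (-1.560727, -9.871589, 0.906959, 13.960000)
after step 3 (δ=-0.33, a=-1.1): (-1.130659, -9.321821, 0.836641, 13.905000)
after step 4 (δ=-0.17, a=-3.3): (-0.664869, -8.805669, 0.801540, 13.740000)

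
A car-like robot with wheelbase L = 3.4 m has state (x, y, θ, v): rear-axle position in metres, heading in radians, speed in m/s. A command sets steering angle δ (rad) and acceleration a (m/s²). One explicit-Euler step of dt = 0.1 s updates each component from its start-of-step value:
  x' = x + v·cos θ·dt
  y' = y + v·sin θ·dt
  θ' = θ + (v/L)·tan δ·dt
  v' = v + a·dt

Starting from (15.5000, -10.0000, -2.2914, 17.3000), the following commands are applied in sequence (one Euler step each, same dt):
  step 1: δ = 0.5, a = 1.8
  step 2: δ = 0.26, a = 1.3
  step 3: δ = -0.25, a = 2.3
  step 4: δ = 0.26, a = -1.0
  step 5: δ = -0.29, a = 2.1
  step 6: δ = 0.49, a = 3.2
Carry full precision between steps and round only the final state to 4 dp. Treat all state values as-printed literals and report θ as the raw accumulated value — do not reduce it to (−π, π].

(11.0133, -19.4828, -1.7434, 18.2700)

after step 1 (δ=0.5, a=1.8): (14.358480, -11.299935, -2.013428, 17.480000)
after step 2 (δ=0.26, a=1.3): (13.609777, -12.879476, -1.876662, 17.610000)
after step 3 (δ=-0.25, a=2.3): (13.079507, -14.558742, -2.008914, 17.840000)
after step 4 (δ=0.26, a=-1.0): (12.322670, -16.174246, -1.869331, 17.740000)
after step 5 (δ=-0.29, a=2.1): (11.800901, -17.869779, -2.025032, 17.950000)
after step 6 (δ=0.49, a=3.2): (11.013298, -19.482760, -1.743435, 18.270000)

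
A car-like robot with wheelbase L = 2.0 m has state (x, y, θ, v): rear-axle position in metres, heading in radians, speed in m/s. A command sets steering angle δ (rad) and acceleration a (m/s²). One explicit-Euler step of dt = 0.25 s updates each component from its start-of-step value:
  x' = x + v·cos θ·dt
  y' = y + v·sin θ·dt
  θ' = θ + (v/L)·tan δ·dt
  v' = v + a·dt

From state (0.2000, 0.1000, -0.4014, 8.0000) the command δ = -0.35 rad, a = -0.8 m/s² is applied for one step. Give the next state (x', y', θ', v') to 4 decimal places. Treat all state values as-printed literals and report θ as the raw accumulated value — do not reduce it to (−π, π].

(2.0410, -0.6814, -0.7664, 7.8000)

x' = 0.2000 + 8.0000·cos(-0.4014)·0.25 = 2.0410
y' = 0.1000 + 8.0000·sin(-0.4014)·0.25 = -0.6814
θ' = -0.4014 + (8.0000/2.0)·tan(-0.35)·0.25 = -0.7664
v' = 8.0000 − 0.8000·0.25 = 7.8000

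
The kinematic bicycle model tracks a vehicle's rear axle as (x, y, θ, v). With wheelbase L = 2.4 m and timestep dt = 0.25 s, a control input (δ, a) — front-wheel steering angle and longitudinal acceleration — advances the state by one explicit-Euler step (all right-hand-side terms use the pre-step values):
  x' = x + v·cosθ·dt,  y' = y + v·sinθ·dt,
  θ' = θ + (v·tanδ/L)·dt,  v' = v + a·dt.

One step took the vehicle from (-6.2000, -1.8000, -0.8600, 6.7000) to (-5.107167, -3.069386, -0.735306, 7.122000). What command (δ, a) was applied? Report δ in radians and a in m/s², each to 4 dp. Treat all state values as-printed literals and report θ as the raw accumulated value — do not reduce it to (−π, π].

a = (v'−v)/dt = (0.422000)/0.25 = 1.6880
Δθ = θ'−θ = 0.124694;  (v·dt/L) = 6.7000·0.25/2.4 = 0.697917
tan δ = Δθ·L/(v·dt) = 0.178666  →  δ = 0.1768

δ = 0.1768, a = 1.6880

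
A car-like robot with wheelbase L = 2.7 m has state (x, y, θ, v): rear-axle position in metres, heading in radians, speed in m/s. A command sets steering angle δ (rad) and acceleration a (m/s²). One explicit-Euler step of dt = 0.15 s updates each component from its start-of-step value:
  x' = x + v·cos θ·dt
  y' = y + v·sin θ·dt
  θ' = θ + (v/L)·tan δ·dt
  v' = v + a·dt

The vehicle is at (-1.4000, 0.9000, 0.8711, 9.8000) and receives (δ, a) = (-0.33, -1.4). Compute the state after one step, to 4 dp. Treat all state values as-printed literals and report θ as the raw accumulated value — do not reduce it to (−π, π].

x' = -1.4000 + 9.8000·cos(0.8711)·0.15 = -0.4533
y' = 0.9000 + 9.8000·sin(0.8711)·0.15 = 2.0246
θ' = 0.8711 + (9.8000/2.7)·tan(-0.33)·0.15 = 0.6846
v' = 9.8000 − 1.4000·0.15 = 9.5900

(-0.4533, 2.0246, 0.6846, 9.5900)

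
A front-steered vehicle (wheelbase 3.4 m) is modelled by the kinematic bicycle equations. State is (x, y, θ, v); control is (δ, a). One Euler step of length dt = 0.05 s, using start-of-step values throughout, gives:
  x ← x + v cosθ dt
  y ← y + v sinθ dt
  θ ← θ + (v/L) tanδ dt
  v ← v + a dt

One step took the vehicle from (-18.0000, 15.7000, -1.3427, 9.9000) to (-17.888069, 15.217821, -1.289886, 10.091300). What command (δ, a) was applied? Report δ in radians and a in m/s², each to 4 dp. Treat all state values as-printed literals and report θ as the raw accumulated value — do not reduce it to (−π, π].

δ = 0.3480, a = 3.8260

a = (v'−v)/dt = (0.191300)/0.05 = 3.8260
Δθ = θ'−θ = 0.052814;  (v·dt/L) = 9.9000·0.05/3.4 = 0.145588
tan δ = Δθ·L/(v·dt) = 0.362763  →  δ = 0.3480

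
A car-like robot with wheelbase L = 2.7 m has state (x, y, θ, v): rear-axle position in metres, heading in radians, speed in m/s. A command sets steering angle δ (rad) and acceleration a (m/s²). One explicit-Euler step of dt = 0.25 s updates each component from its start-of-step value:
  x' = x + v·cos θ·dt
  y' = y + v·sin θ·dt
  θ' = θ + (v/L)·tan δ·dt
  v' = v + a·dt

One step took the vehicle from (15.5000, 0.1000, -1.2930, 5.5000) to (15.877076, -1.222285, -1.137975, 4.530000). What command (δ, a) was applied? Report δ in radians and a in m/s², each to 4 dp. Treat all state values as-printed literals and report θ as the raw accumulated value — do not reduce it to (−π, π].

δ = 0.2955, a = -3.8800

a = (v'−v)/dt = (-0.970000)/0.25 = -3.8800
Δθ = θ'−θ = 0.155025;  (v·dt/L) = 5.5000·0.25/2.7 = 0.509259
tan δ = Δθ·L/(v·dt) = 0.304413  →  δ = 0.2955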